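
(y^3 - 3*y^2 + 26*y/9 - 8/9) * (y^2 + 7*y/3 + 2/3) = y^5 - 2*y^4/3 - 31*y^3/9 + 104*y^2/27 - 4*y/27 - 16/27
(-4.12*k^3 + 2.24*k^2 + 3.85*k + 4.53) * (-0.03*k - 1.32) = 0.1236*k^4 + 5.3712*k^3 - 3.0723*k^2 - 5.2179*k - 5.9796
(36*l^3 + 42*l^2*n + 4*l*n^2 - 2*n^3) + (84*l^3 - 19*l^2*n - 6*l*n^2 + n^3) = 120*l^3 + 23*l^2*n - 2*l*n^2 - n^3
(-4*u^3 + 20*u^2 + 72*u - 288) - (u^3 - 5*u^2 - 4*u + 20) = -5*u^3 + 25*u^2 + 76*u - 308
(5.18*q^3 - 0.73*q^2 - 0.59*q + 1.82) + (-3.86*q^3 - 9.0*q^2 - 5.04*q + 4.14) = 1.32*q^3 - 9.73*q^2 - 5.63*q + 5.96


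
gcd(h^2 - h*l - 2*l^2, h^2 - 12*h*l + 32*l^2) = 1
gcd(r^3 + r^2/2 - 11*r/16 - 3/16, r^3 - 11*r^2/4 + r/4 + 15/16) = r - 3/4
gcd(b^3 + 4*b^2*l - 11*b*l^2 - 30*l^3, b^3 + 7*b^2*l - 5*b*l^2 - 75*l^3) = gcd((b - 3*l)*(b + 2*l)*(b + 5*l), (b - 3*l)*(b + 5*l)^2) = b^2 + 2*b*l - 15*l^2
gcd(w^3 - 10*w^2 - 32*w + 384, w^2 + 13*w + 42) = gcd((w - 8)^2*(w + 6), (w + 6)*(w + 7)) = w + 6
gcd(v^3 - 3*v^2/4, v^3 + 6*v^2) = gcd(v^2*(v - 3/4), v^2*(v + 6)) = v^2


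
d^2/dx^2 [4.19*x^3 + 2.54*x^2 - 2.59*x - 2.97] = 25.14*x + 5.08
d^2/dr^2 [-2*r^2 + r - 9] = -4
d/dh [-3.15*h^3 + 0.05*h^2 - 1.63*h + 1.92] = -9.45*h^2 + 0.1*h - 1.63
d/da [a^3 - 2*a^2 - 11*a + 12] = 3*a^2 - 4*a - 11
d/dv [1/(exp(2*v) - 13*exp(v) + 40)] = (13 - 2*exp(v))*exp(v)/(exp(2*v) - 13*exp(v) + 40)^2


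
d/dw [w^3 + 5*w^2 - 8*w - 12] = 3*w^2 + 10*w - 8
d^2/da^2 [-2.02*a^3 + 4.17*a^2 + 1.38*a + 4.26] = 8.34 - 12.12*a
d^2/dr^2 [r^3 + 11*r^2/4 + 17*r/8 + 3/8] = 6*r + 11/2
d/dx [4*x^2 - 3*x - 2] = 8*x - 3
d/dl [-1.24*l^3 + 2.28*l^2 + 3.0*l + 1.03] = -3.72*l^2 + 4.56*l + 3.0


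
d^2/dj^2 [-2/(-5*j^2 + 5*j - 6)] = 20*(-5*j^2 + 5*j + 5*(2*j - 1)^2 - 6)/(5*j^2 - 5*j + 6)^3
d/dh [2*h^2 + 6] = 4*h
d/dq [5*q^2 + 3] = 10*q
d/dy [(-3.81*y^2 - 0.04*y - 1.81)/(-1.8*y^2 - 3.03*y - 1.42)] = (11.4723*y^2 + 4.3044*y - 5.4275)/(3.24*y^4 + 10.908*y^3 + 14.2929*y^2 + 8.6052*y + 2.0164)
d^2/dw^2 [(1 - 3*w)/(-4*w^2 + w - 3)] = 2*((7 - 36*w)*(4*w^2 - w + 3) + (3*w - 1)*(8*w - 1)^2)/(4*w^2 - w + 3)^3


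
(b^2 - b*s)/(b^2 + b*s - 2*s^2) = b/(b + 2*s)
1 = 1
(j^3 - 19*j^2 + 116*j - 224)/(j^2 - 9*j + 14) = (j^2 - 12*j + 32)/(j - 2)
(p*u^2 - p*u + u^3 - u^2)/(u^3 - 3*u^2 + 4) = u*(p*u - p + u^2 - u)/(u^3 - 3*u^2 + 4)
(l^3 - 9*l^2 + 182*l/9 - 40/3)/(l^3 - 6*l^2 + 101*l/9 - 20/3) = (l - 6)/(l - 3)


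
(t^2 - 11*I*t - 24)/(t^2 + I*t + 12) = (t - 8*I)/(t + 4*I)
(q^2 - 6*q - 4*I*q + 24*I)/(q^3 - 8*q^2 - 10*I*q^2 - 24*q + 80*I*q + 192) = (q - 6)/(q^2 + q*(-8 - 6*I) + 48*I)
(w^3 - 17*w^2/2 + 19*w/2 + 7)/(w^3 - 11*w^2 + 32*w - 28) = (w + 1/2)/(w - 2)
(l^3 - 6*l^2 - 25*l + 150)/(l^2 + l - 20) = (l^2 - 11*l + 30)/(l - 4)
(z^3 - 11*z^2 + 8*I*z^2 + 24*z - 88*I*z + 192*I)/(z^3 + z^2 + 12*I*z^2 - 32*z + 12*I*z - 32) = (z^2 - 11*z + 24)/(z^2 + z*(1 + 4*I) + 4*I)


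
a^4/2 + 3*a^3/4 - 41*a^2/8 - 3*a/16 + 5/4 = (a/2 + 1/4)*(a - 5/2)*(a - 1/2)*(a + 4)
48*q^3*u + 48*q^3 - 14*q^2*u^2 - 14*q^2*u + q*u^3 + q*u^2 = (-8*q + u)*(-6*q + u)*(q*u + q)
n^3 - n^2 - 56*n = n*(n - 8)*(n + 7)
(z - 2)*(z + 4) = z^2 + 2*z - 8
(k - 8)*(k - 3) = k^2 - 11*k + 24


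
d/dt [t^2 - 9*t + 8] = 2*t - 9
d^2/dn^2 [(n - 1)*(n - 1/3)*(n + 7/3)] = 6*n + 2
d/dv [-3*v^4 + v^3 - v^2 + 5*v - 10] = -12*v^3 + 3*v^2 - 2*v + 5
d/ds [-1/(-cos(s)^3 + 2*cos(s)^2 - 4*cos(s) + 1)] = (3*cos(s)^2 - 4*cos(s) + 4)*sin(s)/(cos(s)^3 - 2*cos(s)^2 + 4*cos(s) - 1)^2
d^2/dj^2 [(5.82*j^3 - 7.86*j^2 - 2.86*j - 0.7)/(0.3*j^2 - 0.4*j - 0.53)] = (-8.88178419700125e-16*j^5 + 1.77635683940025e-15*j^4 + 1.31196*j^3 - 0.473400000000003*j^2 + 7.584588*j - 3.649708)/(0.027*j^6 - 0.108*j^5 + 0.000900000000000012*j^4 + 0.3176*j^3 - 0.00159000000000004*j^2 - 0.33708*j - 0.148877)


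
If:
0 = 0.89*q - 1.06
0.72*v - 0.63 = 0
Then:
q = 1.19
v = 0.88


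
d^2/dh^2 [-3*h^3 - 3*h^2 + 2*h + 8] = -18*h - 6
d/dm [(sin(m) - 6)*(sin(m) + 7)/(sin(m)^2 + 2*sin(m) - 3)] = (sin(m)^2 + 78*sin(m) + 81)*cos(m)/((sin(m) - 1)^2*(sin(m) + 3)^2)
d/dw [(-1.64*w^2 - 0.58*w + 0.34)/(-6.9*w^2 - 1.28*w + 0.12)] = (-1.9028*w^2 + 4.2984*w + 0.3656)/(47.61*w^4 + 17.664*w^3 - 0.0175999999999998*w^2 - 0.3072*w + 0.0144)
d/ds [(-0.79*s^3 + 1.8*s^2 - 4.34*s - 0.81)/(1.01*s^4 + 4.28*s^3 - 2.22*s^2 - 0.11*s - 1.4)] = (0.7979*s^6 - 3.636*s^5 + 7.2*s^4 + 40.5966*s^3 + 3.8856*s^2 - 8.6364*s + 5.9869)/(1.0201*s^8 + 8.6456*s^7 + 13.834*s^6 - 19.2254*s^5 + 1.1588*s^4 - 11.4956*s^3 + 6.2281*s^2 + 0.308*s + 1.96)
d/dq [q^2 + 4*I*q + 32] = 2*q + 4*I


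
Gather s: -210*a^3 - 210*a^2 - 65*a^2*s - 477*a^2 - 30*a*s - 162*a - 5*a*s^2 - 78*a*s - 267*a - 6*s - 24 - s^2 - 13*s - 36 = -210*a^3 - 687*a^2 - 429*a + s^2*(-5*a - 1) + s*(-65*a^2 - 108*a - 19) - 60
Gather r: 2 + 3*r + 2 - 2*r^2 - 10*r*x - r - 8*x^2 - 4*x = -2*r^2 + r*(2 - 10*x) - 8*x^2 - 4*x + 4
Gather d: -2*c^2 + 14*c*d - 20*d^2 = -2*c^2 + 14*c*d - 20*d^2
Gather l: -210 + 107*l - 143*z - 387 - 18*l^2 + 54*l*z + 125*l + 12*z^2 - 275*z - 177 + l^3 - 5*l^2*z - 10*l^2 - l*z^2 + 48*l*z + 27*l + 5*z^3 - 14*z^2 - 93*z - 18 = l^3 + l^2*(-5*z - 28) + l*(-z^2 + 102*z + 259) + 5*z^3 - 2*z^2 - 511*z - 792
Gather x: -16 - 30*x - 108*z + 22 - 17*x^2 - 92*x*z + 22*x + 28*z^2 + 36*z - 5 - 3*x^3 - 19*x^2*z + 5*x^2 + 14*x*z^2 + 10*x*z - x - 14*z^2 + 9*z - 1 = -3*x^3 + x^2*(-19*z - 12) + x*(14*z^2 - 82*z - 9) + 14*z^2 - 63*z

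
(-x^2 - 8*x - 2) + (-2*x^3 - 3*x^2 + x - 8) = -2*x^3 - 4*x^2 - 7*x - 10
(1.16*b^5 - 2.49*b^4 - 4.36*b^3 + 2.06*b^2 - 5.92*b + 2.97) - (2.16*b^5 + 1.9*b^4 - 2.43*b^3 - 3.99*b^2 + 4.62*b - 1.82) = -1.0*b^5 - 4.39*b^4 - 1.93*b^3 + 6.05*b^2 - 10.54*b + 4.79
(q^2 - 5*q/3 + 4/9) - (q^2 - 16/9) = 20/9 - 5*q/3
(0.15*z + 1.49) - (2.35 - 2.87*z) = 3.02*z - 0.86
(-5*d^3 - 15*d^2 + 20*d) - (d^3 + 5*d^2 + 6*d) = -6*d^3 - 20*d^2 + 14*d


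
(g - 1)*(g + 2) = g^2 + g - 2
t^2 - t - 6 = (t - 3)*(t + 2)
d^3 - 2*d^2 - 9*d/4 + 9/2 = (d - 2)*(d - 3/2)*(d + 3/2)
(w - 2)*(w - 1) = w^2 - 3*w + 2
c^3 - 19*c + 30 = (c - 3)*(c - 2)*(c + 5)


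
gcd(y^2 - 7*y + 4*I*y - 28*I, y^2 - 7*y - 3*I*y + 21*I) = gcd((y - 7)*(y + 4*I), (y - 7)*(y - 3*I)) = y - 7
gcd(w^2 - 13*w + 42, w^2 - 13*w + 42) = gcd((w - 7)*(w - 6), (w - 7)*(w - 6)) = w^2 - 13*w + 42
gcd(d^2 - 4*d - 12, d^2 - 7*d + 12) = 1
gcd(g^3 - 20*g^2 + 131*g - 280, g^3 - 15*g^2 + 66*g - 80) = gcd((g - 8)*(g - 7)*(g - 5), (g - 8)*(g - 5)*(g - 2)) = g^2 - 13*g + 40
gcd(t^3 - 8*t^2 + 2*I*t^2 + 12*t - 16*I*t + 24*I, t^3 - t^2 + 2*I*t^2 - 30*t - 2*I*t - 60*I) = t^2 + t*(-6 + 2*I) - 12*I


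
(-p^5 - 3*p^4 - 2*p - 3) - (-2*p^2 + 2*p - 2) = -p^5 - 3*p^4 + 2*p^2 - 4*p - 1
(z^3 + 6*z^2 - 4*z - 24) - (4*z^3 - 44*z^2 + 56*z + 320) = -3*z^3 + 50*z^2 - 60*z - 344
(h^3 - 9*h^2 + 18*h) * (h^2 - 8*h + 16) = h^5 - 17*h^4 + 106*h^3 - 288*h^2 + 288*h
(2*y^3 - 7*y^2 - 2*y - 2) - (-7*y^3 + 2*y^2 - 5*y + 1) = 9*y^3 - 9*y^2 + 3*y - 3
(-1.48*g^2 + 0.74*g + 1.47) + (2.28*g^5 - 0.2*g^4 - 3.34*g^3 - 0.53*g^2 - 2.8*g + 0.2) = 2.28*g^5 - 0.2*g^4 - 3.34*g^3 - 2.01*g^2 - 2.06*g + 1.67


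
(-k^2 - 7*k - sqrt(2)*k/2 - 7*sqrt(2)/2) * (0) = 0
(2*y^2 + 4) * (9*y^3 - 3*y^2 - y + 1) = 18*y^5 - 6*y^4 + 34*y^3 - 10*y^2 - 4*y + 4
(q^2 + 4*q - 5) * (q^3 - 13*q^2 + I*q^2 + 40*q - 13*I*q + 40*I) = q^5 - 9*q^4 + I*q^4 - 17*q^3 - 9*I*q^3 + 225*q^2 - 17*I*q^2 - 200*q + 225*I*q - 200*I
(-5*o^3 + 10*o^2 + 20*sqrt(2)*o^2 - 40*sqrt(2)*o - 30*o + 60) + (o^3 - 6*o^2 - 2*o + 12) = -4*o^3 + 4*o^2 + 20*sqrt(2)*o^2 - 40*sqrt(2)*o - 32*o + 72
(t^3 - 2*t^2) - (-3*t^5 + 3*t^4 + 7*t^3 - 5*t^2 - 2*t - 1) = 3*t^5 - 3*t^4 - 6*t^3 + 3*t^2 + 2*t + 1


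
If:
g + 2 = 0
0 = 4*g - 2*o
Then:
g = -2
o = -4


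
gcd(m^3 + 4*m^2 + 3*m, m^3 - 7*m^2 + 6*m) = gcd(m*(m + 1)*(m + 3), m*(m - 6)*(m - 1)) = m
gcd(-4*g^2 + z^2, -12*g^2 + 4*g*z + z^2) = -2*g + z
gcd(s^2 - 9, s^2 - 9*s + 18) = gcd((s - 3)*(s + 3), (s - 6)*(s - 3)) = s - 3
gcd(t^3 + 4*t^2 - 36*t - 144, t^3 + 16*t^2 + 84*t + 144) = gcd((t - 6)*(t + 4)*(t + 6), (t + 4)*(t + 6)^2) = t^2 + 10*t + 24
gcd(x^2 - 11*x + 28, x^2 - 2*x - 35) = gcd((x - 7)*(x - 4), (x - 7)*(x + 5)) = x - 7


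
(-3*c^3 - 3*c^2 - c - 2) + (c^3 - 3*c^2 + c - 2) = -2*c^3 - 6*c^2 - 4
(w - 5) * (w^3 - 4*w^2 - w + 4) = w^4 - 9*w^3 + 19*w^2 + 9*w - 20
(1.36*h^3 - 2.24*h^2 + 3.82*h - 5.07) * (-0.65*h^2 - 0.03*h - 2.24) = -0.884*h^5 + 1.4152*h^4 - 5.4622*h^3 + 8.1985*h^2 - 8.4047*h + 11.3568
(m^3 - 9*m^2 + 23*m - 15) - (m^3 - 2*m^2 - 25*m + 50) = -7*m^2 + 48*m - 65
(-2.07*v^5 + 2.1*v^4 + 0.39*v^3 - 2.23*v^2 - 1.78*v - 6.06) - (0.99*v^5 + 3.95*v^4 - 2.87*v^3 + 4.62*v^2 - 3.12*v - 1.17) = -3.06*v^5 - 1.85*v^4 + 3.26*v^3 - 6.85*v^2 + 1.34*v - 4.89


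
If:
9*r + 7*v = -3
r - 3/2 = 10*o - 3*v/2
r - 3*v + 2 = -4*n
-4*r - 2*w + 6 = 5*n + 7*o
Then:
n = 6641/1524 - 340*w/381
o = 277/1524 - 26*w/381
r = 280*w/381 - 1625/381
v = 642/127 - 120*w/127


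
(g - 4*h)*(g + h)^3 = g^4 - g^3*h - 9*g^2*h^2 - 11*g*h^3 - 4*h^4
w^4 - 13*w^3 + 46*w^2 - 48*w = w*(w - 8)*(w - 3)*(w - 2)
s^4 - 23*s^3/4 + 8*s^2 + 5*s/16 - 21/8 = (s - 7/2)*(s - 2)*(s - 3/4)*(s + 1/2)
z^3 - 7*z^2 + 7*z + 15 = (z - 5)*(z - 3)*(z + 1)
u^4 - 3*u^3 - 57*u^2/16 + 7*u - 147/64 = (u - 7/2)*(u - 3/4)*(u - 1/2)*(u + 7/4)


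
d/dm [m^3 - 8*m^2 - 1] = m*(3*m - 16)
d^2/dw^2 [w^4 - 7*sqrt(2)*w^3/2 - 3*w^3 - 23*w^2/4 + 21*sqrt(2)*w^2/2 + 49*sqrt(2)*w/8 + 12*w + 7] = 12*w^2 - 21*sqrt(2)*w - 18*w - 23/2 + 21*sqrt(2)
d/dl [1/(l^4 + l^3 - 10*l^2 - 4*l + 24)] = (-4*l^3 - 3*l^2 + 20*l + 4)/(l^4 + l^3 - 10*l^2 - 4*l + 24)^2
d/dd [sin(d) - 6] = cos(d)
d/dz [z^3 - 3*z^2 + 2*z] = 3*z^2 - 6*z + 2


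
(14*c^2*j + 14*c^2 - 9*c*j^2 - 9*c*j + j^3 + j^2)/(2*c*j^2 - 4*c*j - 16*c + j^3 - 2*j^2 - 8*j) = (-14*c^2*j - 14*c^2 + 9*c*j^2 + 9*c*j - j^3 - j^2)/(-2*c*j^2 + 4*c*j + 16*c - j^3 + 2*j^2 + 8*j)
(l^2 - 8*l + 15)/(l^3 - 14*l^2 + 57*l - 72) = (l - 5)/(l^2 - 11*l + 24)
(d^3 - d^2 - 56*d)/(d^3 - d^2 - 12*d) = (-d^2 + d + 56)/(-d^2 + d + 12)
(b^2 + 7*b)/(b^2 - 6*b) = (b + 7)/(b - 6)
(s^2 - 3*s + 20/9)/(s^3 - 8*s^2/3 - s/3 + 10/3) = (s - 4/3)/(s^2 - s - 2)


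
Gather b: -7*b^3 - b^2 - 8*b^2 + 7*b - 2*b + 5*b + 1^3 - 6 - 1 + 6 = -7*b^3 - 9*b^2 + 10*b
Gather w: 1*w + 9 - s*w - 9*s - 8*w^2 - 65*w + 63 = -9*s - 8*w^2 + w*(-s - 64) + 72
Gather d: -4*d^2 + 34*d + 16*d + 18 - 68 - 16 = -4*d^2 + 50*d - 66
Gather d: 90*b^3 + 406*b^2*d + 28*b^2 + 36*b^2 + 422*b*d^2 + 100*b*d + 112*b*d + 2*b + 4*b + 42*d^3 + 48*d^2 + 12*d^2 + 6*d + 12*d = 90*b^3 + 64*b^2 + 6*b + 42*d^3 + d^2*(422*b + 60) + d*(406*b^2 + 212*b + 18)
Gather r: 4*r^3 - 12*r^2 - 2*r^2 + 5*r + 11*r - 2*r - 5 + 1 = 4*r^3 - 14*r^2 + 14*r - 4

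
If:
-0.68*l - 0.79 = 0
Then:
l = -1.16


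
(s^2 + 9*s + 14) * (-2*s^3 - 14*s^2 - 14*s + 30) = -2*s^5 - 32*s^4 - 168*s^3 - 292*s^2 + 74*s + 420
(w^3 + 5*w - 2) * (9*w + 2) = 9*w^4 + 2*w^3 + 45*w^2 - 8*w - 4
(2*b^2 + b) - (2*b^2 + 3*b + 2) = -2*b - 2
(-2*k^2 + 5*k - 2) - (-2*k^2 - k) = 6*k - 2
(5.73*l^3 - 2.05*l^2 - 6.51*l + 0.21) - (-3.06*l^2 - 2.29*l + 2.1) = 5.73*l^3 + 1.01*l^2 - 4.22*l - 1.89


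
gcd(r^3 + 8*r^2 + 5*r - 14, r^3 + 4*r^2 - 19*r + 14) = r^2 + 6*r - 7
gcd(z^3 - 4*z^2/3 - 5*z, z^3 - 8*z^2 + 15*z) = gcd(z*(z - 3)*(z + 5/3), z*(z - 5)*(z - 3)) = z^2 - 3*z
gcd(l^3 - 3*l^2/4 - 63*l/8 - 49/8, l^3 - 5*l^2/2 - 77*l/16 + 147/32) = l^2 - 7*l/4 - 49/8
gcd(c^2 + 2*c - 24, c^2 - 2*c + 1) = 1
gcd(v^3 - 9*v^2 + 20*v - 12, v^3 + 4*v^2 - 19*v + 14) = v^2 - 3*v + 2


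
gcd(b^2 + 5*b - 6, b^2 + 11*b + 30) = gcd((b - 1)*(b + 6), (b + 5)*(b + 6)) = b + 6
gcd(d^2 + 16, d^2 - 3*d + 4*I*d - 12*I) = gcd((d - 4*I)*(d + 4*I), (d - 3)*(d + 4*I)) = d + 4*I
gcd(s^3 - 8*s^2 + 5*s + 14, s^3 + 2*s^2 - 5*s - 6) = s^2 - s - 2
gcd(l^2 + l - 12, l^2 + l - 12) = l^2 + l - 12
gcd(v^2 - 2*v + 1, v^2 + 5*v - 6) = v - 1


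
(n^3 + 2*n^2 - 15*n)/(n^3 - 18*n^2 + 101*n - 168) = n*(n + 5)/(n^2 - 15*n + 56)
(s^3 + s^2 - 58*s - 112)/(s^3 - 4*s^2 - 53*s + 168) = (s + 2)/(s - 3)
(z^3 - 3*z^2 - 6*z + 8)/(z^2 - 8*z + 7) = (z^2 - 2*z - 8)/(z - 7)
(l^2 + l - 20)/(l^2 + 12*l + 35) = (l - 4)/(l + 7)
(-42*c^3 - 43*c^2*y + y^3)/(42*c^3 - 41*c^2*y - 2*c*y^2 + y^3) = (c + y)/(-c + y)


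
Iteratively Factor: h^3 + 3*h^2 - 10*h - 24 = (h + 2)*(h^2 + h - 12) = (h - 3)*(h + 2)*(h + 4)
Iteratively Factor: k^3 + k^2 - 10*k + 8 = (k + 4)*(k^2 - 3*k + 2) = (k - 2)*(k + 4)*(k - 1)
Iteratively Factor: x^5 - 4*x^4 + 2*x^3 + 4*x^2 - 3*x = (x)*(x^4 - 4*x^3 + 2*x^2 + 4*x - 3) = x*(x - 1)*(x^3 - 3*x^2 - x + 3) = x*(x - 1)*(x + 1)*(x^2 - 4*x + 3) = x*(x - 3)*(x - 1)*(x + 1)*(x - 1)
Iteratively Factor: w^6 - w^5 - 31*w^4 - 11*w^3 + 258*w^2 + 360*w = (w + 2)*(w^5 - 3*w^4 - 25*w^3 + 39*w^2 + 180*w) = (w - 4)*(w + 2)*(w^4 + w^3 - 21*w^2 - 45*w) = w*(w - 4)*(w + 2)*(w^3 + w^2 - 21*w - 45) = w*(w - 4)*(w + 2)*(w + 3)*(w^2 - 2*w - 15) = w*(w - 4)*(w + 2)*(w + 3)^2*(w - 5)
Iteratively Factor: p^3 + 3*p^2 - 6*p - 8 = (p + 1)*(p^2 + 2*p - 8) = (p - 2)*(p + 1)*(p + 4)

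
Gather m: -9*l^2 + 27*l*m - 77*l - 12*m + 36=-9*l^2 - 77*l + m*(27*l - 12) + 36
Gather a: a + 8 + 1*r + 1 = a + r + 9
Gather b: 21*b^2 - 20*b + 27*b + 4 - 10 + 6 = 21*b^2 + 7*b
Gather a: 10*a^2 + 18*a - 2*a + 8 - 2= 10*a^2 + 16*a + 6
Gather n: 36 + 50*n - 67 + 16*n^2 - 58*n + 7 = 16*n^2 - 8*n - 24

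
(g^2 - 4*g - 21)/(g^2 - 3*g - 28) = (g + 3)/(g + 4)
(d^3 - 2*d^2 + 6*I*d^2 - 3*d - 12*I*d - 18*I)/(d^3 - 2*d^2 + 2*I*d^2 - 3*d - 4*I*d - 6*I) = (d + 6*I)/(d + 2*I)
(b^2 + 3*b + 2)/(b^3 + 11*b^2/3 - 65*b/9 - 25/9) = 9*(b^2 + 3*b + 2)/(9*b^3 + 33*b^2 - 65*b - 25)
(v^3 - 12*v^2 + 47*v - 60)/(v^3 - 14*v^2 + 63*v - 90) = (v - 4)/(v - 6)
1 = 1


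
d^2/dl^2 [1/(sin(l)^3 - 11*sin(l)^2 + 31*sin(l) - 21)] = (-9*sin(l)^5 + 112*sin(l)^4 - 422*sin(l)^3 + 236*sin(l)^2 + 1111*sin(l) - 1460)/((sin(l) - 7)^3*(sin(l) - 3)^3*(sin(l) - 1)^2)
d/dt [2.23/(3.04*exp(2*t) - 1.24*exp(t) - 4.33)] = (2.7652 - 13.5584*exp(t))*exp(t)/(-3.04*exp(2*t) + 1.24*exp(t) + 4.33)^2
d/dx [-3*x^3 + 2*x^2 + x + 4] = -9*x^2 + 4*x + 1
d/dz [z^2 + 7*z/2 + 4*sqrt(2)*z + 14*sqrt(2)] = 2*z + 7/2 + 4*sqrt(2)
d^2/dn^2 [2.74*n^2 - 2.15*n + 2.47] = 5.48000000000000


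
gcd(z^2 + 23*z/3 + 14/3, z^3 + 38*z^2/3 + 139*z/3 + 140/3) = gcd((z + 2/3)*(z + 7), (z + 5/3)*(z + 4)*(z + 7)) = z + 7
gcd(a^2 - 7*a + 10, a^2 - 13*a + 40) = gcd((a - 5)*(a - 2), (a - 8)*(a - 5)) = a - 5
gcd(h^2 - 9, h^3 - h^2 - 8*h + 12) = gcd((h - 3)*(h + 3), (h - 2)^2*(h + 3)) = h + 3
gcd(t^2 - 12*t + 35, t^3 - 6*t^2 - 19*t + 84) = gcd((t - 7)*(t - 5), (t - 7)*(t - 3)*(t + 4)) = t - 7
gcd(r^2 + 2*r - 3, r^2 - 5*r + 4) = r - 1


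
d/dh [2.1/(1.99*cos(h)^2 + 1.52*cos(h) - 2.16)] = (8.358*cos(h) + 3.192)*sin(h)/(1.99*cos(h)^2 + 1.52*cos(h) - 2.16)^2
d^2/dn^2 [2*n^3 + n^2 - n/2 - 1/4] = 12*n + 2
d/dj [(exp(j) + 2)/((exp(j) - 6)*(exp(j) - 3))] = (-exp(2*j) - 4*exp(j) + 36)*exp(j)/(exp(4*j) - 18*exp(3*j) + 117*exp(2*j) - 324*exp(j) + 324)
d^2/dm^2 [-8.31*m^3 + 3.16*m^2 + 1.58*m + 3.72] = 6.32 - 49.86*m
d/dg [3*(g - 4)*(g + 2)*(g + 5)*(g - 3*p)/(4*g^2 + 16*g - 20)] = 3*(2*g^3 - 3*g^2*p - 5*g^2 + 6*g*p + 4*g - 30*p + 8)/(4*(g^2 - 2*g + 1))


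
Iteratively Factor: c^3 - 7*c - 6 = (c - 3)*(c^2 + 3*c + 2) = (c - 3)*(c + 2)*(c + 1)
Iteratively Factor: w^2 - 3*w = (w - 3)*(w)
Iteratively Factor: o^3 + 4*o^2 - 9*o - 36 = (o + 4)*(o^2 - 9) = (o + 3)*(o + 4)*(o - 3)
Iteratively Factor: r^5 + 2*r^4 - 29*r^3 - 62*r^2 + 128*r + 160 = (r - 2)*(r^4 + 4*r^3 - 21*r^2 - 104*r - 80) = (r - 2)*(r + 4)*(r^3 - 21*r - 20) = (r - 5)*(r - 2)*(r + 4)*(r^2 + 5*r + 4) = (r - 5)*(r - 2)*(r + 1)*(r + 4)*(r + 4)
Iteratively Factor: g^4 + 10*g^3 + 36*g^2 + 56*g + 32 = (g + 2)*(g^3 + 8*g^2 + 20*g + 16) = (g + 2)*(g + 4)*(g^2 + 4*g + 4) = (g + 2)^2*(g + 4)*(g + 2)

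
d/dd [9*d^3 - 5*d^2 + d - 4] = 27*d^2 - 10*d + 1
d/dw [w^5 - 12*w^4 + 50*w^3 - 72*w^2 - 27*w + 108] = 5*w^4 - 48*w^3 + 150*w^2 - 144*w - 27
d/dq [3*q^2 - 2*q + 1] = 6*q - 2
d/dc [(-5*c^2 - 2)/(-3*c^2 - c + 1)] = (5*c^2 - 22*c - 2)/(9*c^4 + 6*c^3 - 5*c^2 - 2*c + 1)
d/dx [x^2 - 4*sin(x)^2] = 2*x - 4*sin(2*x)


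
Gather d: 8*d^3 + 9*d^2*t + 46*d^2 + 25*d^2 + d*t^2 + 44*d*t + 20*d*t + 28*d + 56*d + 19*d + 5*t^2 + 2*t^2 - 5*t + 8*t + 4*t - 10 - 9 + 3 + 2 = 8*d^3 + d^2*(9*t + 71) + d*(t^2 + 64*t + 103) + 7*t^2 + 7*t - 14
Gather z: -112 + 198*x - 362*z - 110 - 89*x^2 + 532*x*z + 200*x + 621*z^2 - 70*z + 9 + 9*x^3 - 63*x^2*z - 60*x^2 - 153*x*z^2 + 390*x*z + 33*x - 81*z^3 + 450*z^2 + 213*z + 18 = 9*x^3 - 149*x^2 + 431*x - 81*z^3 + z^2*(1071 - 153*x) + z*(-63*x^2 + 922*x - 219) - 195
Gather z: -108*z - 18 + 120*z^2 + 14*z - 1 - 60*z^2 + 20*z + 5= 60*z^2 - 74*z - 14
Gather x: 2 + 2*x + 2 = 2*x + 4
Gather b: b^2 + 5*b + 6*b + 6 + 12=b^2 + 11*b + 18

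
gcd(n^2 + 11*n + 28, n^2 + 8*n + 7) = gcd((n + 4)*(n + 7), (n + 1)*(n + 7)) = n + 7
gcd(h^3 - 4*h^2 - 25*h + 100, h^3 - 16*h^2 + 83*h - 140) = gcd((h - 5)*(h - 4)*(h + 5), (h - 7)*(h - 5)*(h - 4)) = h^2 - 9*h + 20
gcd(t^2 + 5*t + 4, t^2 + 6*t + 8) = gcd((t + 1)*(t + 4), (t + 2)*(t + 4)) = t + 4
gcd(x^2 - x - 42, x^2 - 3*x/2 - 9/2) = 1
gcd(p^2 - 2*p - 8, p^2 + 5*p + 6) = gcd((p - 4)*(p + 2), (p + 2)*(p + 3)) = p + 2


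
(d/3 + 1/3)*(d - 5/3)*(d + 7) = d^3/3 + 19*d^2/9 - 19*d/9 - 35/9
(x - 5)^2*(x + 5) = x^3 - 5*x^2 - 25*x + 125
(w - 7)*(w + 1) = w^2 - 6*w - 7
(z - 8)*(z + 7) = z^2 - z - 56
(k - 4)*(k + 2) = k^2 - 2*k - 8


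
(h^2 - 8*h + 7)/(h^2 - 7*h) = (h - 1)/h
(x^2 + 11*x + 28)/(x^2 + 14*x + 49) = (x + 4)/(x + 7)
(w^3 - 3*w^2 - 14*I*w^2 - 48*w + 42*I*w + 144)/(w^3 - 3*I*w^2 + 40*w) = (w^2 - 3*w*(1 + 2*I) + 18*I)/(w*(w + 5*I))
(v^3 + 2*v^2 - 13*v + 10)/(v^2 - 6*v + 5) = (v^2 + 3*v - 10)/(v - 5)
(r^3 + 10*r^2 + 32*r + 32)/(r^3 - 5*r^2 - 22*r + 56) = (r^2 + 6*r + 8)/(r^2 - 9*r + 14)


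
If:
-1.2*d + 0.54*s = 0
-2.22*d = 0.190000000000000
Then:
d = -0.09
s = -0.19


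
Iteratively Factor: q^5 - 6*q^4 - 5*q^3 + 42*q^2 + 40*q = (q)*(q^4 - 6*q^3 - 5*q^2 + 42*q + 40) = q*(q + 1)*(q^3 - 7*q^2 + 2*q + 40) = q*(q + 1)*(q + 2)*(q^2 - 9*q + 20) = q*(q - 5)*(q + 1)*(q + 2)*(q - 4)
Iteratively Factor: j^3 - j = (j - 1)*(j^2 + j) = (j - 1)*(j + 1)*(j)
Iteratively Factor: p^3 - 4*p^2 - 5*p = (p + 1)*(p^2 - 5*p) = (p - 5)*(p + 1)*(p)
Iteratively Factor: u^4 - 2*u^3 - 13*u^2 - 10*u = (u - 5)*(u^3 + 3*u^2 + 2*u) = (u - 5)*(u + 1)*(u^2 + 2*u) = (u - 5)*(u + 1)*(u + 2)*(u)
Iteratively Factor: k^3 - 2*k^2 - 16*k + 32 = (k + 4)*(k^2 - 6*k + 8) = (k - 4)*(k + 4)*(k - 2)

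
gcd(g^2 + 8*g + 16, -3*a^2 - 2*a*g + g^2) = 1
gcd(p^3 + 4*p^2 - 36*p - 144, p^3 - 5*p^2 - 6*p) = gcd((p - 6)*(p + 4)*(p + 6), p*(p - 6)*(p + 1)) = p - 6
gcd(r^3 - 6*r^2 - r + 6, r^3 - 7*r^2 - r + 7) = r^2 - 1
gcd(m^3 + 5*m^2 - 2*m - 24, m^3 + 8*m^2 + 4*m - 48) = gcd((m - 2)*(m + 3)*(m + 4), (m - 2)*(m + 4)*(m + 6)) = m^2 + 2*m - 8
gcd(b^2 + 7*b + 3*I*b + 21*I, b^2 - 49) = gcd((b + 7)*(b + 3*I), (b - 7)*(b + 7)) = b + 7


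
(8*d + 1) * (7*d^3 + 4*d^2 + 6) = 56*d^4 + 39*d^3 + 4*d^2 + 48*d + 6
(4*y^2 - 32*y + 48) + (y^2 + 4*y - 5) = 5*y^2 - 28*y + 43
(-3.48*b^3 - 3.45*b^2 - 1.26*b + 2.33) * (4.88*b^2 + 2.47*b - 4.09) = -16.9824*b^5 - 25.4316*b^4 - 0.437100000000001*b^3 + 22.3687*b^2 + 10.9085*b - 9.5297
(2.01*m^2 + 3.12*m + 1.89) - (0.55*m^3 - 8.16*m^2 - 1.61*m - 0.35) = -0.55*m^3 + 10.17*m^2 + 4.73*m + 2.24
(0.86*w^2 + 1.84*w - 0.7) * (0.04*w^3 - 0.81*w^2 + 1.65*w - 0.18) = 0.0344*w^5 - 0.623*w^4 - 0.0994000000000004*w^3 + 3.4482*w^2 - 1.4862*w + 0.126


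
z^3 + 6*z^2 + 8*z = z*(z + 2)*(z + 4)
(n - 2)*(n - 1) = n^2 - 3*n + 2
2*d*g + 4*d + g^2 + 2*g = (2*d + g)*(g + 2)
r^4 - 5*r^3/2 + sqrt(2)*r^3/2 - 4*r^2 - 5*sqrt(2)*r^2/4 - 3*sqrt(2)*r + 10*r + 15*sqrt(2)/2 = (r - 5/2)*(r - 3*sqrt(2)/2)*(r + sqrt(2))^2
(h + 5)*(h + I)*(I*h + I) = I*h^3 - h^2 + 6*I*h^2 - 6*h + 5*I*h - 5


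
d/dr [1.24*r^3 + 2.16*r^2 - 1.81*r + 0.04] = 3.72*r^2 + 4.32*r - 1.81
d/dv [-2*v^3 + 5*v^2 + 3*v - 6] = -6*v^2 + 10*v + 3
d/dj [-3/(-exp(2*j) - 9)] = -6*exp(2*j)/(exp(2*j) + 9)^2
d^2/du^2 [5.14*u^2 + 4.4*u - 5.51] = 10.2800000000000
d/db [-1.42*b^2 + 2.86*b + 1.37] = 2.86 - 2.84*b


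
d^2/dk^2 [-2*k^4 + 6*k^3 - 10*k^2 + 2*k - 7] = -24*k^2 + 36*k - 20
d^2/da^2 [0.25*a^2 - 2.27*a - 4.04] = 0.500000000000000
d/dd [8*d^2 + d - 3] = 16*d + 1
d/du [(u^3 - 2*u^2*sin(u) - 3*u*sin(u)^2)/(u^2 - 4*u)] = (-2*u^2*cos(u) + u^2 - 3*u*sin(2*u) + 8*u*cos(u) - 8*u + 3*sin(u)^2 + 8*sin(u) + 12*sin(2*u))/(u^2 - 8*u + 16)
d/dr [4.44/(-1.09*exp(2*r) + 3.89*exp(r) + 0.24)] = (9.6792*exp(r) - 17.2716)*exp(r)/(-1.09*exp(2*r) + 3.89*exp(r) + 0.24)^2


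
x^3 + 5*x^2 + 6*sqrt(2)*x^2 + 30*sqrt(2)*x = x*(x + 5)*(x + 6*sqrt(2))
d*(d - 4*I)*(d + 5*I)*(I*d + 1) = I*d^4 + 21*I*d^2 + 20*d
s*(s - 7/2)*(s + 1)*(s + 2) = s^4 - s^3/2 - 17*s^2/2 - 7*s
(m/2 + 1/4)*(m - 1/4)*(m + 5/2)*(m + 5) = m^4/2 + 31*m^3/8 + 57*m^2/8 + 35*m/32 - 25/32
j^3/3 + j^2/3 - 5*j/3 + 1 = (j/3 + 1)*(j - 1)^2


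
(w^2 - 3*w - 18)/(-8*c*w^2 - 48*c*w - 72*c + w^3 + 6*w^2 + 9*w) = (w - 6)/(-8*c*w - 24*c + w^2 + 3*w)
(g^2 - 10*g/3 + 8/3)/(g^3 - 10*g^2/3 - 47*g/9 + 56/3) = 3*(3*g^2 - 10*g + 8)/(9*g^3 - 30*g^2 - 47*g + 168)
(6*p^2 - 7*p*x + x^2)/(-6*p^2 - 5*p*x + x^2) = (-p + x)/(p + x)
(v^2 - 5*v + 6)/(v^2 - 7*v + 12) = (v - 2)/(v - 4)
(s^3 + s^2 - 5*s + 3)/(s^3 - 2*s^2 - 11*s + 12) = (s - 1)/(s - 4)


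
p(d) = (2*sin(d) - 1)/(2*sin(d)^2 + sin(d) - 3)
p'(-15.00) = 0.90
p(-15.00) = 0.82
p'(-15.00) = 0.90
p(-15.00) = 0.82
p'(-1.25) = -0.85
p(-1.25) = 1.35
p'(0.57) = -0.96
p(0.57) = -0.04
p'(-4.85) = -307.01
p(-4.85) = -20.84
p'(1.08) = -6.83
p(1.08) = -1.36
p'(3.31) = 0.59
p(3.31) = 0.43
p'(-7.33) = -1.02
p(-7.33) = 1.15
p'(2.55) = 1.01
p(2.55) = -0.06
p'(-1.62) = 0.16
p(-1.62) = 1.50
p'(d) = (-4*sin(d)*cos(d) - cos(d))*(2*sin(d) - 1)/(2*sin(d)^2 + sin(d) - 3)^2 + 2*cos(d)/(2*sin(d)^2 + sin(d) - 3)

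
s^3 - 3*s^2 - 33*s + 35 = (s - 7)*(s - 1)*(s + 5)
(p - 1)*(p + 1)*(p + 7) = p^3 + 7*p^2 - p - 7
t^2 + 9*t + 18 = (t + 3)*(t + 6)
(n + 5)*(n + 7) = n^2 + 12*n + 35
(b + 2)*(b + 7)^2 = b^3 + 16*b^2 + 77*b + 98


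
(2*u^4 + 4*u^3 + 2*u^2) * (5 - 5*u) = -10*u^5 - 10*u^4 + 10*u^3 + 10*u^2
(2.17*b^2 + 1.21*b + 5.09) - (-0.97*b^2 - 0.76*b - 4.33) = 3.14*b^2 + 1.97*b + 9.42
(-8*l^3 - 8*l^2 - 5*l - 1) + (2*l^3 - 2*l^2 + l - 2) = -6*l^3 - 10*l^2 - 4*l - 3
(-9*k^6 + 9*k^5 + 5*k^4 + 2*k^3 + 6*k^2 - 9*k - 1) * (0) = 0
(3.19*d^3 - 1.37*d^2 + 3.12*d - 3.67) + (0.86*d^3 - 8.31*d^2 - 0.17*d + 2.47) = 4.05*d^3 - 9.68*d^2 + 2.95*d - 1.2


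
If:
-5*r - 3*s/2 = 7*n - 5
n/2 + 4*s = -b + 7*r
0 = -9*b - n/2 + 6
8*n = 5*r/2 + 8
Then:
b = 2301/3748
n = 1779/1874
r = -152/937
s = -521/937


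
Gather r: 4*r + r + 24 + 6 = 5*r + 30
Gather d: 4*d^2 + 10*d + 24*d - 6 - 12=4*d^2 + 34*d - 18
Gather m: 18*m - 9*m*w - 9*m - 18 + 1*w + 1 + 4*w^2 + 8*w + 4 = m*(9 - 9*w) + 4*w^2 + 9*w - 13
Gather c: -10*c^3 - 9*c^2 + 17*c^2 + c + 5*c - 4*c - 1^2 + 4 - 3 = -10*c^3 + 8*c^2 + 2*c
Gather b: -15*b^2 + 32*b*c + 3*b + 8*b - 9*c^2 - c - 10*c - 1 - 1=-15*b^2 + b*(32*c + 11) - 9*c^2 - 11*c - 2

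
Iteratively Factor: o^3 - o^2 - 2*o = (o)*(o^2 - o - 2) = o*(o + 1)*(o - 2)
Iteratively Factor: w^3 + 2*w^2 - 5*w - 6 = (w - 2)*(w^2 + 4*w + 3) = (w - 2)*(w + 1)*(w + 3)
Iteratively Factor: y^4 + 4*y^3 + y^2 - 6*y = (y - 1)*(y^3 + 5*y^2 + 6*y) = (y - 1)*(y + 3)*(y^2 + 2*y) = (y - 1)*(y + 2)*(y + 3)*(y)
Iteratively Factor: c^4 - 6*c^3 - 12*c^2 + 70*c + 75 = (c + 1)*(c^3 - 7*c^2 - 5*c + 75) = (c - 5)*(c + 1)*(c^2 - 2*c - 15) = (c - 5)*(c + 1)*(c + 3)*(c - 5)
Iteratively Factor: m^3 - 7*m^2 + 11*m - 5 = (m - 5)*(m^2 - 2*m + 1) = (m - 5)*(m - 1)*(m - 1)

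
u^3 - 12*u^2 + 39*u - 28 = (u - 7)*(u - 4)*(u - 1)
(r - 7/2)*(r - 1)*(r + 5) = r^3 + r^2/2 - 19*r + 35/2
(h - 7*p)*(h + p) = h^2 - 6*h*p - 7*p^2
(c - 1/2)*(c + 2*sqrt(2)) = c^2 - c/2 + 2*sqrt(2)*c - sqrt(2)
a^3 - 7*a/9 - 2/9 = (a - 1)*(a + 1/3)*(a + 2/3)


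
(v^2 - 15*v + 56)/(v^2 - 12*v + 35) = (v - 8)/(v - 5)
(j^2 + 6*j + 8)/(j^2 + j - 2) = (j + 4)/(j - 1)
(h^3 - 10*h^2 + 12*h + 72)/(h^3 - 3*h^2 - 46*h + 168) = (h^2 - 4*h - 12)/(h^2 + 3*h - 28)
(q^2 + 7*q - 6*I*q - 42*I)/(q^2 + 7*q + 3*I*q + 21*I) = (q - 6*I)/(q + 3*I)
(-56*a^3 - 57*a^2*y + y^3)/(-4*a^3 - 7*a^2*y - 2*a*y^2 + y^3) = (-56*a^2 - a*y + y^2)/(-4*a^2 - 3*a*y + y^2)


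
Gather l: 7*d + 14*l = 7*d + 14*l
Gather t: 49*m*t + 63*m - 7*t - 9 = 63*m + t*(49*m - 7) - 9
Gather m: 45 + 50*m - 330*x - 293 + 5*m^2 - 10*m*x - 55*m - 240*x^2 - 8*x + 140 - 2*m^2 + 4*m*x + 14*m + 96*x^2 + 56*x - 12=3*m^2 + m*(9 - 6*x) - 144*x^2 - 282*x - 120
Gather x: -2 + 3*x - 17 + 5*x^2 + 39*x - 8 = 5*x^2 + 42*x - 27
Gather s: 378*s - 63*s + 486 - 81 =315*s + 405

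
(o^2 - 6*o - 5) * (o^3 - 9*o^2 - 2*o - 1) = o^5 - 15*o^4 + 47*o^3 + 56*o^2 + 16*o + 5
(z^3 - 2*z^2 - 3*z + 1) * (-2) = -2*z^3 + 4*z^2 + 6*z - 2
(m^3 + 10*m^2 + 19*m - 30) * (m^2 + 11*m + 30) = m^5 + 21*m^4 + 159*m^3 + 479*m^2 + 240*m - 900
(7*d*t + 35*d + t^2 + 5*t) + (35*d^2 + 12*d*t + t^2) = 35*d^2 + 19*d*t + 35*d + 2*t^2 + 5*t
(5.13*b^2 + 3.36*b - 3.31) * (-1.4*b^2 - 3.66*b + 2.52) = -7.182*b^4 - 23.4798*b^3 + 5.264*b^2 + 20.5818*b - 8.3412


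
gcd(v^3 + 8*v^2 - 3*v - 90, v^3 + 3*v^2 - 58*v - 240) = v^2 + 11*v + 30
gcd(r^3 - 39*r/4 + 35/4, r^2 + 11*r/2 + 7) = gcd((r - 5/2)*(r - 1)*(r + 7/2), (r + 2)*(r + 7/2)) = r + 7/2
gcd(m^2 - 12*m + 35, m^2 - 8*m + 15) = m - 5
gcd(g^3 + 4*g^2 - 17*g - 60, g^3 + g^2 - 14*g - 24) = g^2 - g - 12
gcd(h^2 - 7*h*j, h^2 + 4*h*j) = h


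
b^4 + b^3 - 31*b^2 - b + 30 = (b - 5)*(b - 1)*(b + 1)*(b + 6)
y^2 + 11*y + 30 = (y + 5)*(y + 6)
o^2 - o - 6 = (o - 3)*(o + 2)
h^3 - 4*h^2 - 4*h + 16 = (h - 4)*(h - 2)*(h + 2)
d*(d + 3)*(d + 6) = d^3 + 9*d^2 + 18*d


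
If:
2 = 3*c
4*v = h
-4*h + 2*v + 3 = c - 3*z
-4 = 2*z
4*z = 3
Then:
No Solution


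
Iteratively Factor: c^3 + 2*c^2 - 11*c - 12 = (c - 3)*(c^2 + 5*c + 4) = (c - 3)*(c + 1)*(c + 4)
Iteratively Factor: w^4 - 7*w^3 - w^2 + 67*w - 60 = (w + 3)*(w^3 - 10*w^2 + 29*w - 20) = (w - 4)*(w + 3)*(w^2 - 6*w + 5) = (w - 5)*(w - 4)*(w + 3)*(w - 1)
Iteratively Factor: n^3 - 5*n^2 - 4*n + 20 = (n - 5)*(n^2 - 4) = (n - 5)*(n + 2)*(n - 2)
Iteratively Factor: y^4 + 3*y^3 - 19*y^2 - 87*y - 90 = (y + 3)*(y^3 - 19*y - 30) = (y + 2)*(y + 3)*(y^2 - 2*y - 15) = (y + 2)*(y + 3)^2*(y - 5)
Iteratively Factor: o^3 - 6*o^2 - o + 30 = (o + 2)*(o^2 - 8*o + 15) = (o - 5)*(o + 2)*(o - 3)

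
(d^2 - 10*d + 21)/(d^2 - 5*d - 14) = (d - 3)/(d + 2)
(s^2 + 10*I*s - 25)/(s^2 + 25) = (s + 5*I)/(s - 5*I)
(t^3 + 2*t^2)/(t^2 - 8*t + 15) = t^2*(t + 2)/(t^2 - 8*t + 15)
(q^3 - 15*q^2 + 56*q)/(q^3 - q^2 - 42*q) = (q - 8)/(q + 6)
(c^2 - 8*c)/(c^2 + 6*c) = (c - 8)/(c + 6)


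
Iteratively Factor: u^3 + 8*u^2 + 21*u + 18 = (u + 3)*(u^2 + 5*u + 6) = (u + 2)*(u + 3)*(u + 3)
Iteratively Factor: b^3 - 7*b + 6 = (b - 1)*(b^2 + b - 6) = (b - 2)*(b - 1)*(b + 3)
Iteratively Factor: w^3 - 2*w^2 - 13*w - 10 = (w + 2)*(w^2 - 4*w - 5) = (w - 5)*(w + 2)*(w + 1)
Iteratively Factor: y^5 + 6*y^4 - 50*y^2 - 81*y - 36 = (y + 1)*(y^4 + 5*y^3 - 5*y^2 - 45*y - 36) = (y + 1)*(y + 3)*(y^3 + 2*y^2 - 11*y - 12) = (y + 1)^2*(y + 3)*(y^2 + y - 12) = (y + 1)^2*(y + 3)*(y + 4)*(y - 3)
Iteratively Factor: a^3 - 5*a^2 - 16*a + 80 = (a - 4)*(a^2 - a - 20) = (a - 5)*(a - 4)*(a + 4)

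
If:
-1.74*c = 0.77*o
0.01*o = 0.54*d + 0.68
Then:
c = -0.442528735632184*o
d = 0.0185185185185185*o - 1.25925925925926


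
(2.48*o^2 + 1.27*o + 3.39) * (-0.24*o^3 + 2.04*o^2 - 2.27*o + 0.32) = -0.5952*o^5 + 4.7544*o^4 - 3.8524*o^3 + 4.8263*o^2 - 7.2889*o + 1.0848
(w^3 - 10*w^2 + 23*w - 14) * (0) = 0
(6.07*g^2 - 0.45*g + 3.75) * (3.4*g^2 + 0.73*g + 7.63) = 20.638*g^4 + 2.9011*g^3 + 58.7356*g^2 - 0.696*g + 28.6125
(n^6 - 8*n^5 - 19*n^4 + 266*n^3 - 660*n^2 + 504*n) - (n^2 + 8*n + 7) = n^6 - 8*n^5 - 19*n^4 + 266*n^3 - 661*n^2 + 496*n - 7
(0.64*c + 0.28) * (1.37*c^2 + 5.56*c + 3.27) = 0.8768*c^3 + 3.942*c^2 + 3.6496*c + 0.9156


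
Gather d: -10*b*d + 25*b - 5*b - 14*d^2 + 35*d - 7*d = 20*b - 14*d^2 + d*(28 - 10*b)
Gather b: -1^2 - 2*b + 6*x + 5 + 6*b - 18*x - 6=4*b - 12*x - 2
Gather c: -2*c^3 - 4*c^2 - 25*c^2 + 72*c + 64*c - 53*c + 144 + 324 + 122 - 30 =-2*c^3 - 29*c^2 + 83*c + 560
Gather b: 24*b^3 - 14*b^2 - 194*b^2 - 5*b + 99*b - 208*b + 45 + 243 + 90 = 24*b^3 - 208*b^2 - 114*b + 378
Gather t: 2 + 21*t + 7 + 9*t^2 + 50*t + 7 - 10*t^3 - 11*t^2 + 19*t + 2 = -10*t^3 - 2*t^2 + 90*t + 18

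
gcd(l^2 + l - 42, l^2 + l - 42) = l^2 + l - 42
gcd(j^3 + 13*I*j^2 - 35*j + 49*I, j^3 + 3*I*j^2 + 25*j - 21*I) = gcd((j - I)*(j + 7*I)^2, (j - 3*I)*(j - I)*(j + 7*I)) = j^2 + 6*I*j + 7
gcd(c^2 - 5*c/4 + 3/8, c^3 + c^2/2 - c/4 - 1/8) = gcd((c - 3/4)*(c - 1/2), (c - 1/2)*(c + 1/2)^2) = c - 1/2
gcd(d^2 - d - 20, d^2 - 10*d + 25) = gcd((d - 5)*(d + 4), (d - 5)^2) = d - 5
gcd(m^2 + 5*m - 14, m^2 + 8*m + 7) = m + 7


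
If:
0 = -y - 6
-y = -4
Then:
No Solution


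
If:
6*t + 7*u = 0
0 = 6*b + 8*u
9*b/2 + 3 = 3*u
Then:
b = -4/9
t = -7/18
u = 1/3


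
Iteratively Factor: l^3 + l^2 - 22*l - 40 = (l - 5)*(l^2 + 6*l + 8) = (l - 5)*(l + 4)*(l + 2)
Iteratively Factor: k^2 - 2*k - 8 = (k + 2)*(k - 4)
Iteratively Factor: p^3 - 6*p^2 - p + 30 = (p - 3)*(p^2 - 3*p - 10) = (p - 5)*(p - 3)*(p + 2)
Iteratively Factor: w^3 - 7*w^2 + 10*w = (w - 5)*(w^2 - 2*w) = w*(w - 5)*(w - 2)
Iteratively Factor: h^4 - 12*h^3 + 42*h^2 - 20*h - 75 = (h - 3)*(h^3 - 9*h^2 + 15*h + 25) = (h - 3)*(h + 1)*(h^2 - 10*h + 25) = (h - 5)*(h - 3)*(h + 1)*(h - 5)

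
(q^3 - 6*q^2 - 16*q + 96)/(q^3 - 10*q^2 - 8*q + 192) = (q - 4)/(q - 8)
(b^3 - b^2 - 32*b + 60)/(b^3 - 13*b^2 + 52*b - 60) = (b + 6)/(b - 6)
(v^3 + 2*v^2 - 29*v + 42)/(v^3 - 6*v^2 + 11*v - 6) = (v + 7)/(v - 1)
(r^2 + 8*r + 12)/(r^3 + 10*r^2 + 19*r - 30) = (r + 2)/(r^2 + 4*r - 5)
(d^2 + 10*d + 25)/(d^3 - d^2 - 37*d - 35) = (d + 5)/(d^2 - 6*d - 7)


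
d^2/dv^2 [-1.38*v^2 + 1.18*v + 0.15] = -2.76000000000000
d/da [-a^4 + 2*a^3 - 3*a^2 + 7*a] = -4*a^3 + 6*a^2 - 6*a + 7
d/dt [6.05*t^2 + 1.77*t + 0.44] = 12.1*t + 1.77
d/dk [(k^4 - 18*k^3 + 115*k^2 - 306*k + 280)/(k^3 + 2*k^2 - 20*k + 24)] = (k^4 + 8*k^3 - 183*k^2 + 664*k - 436)/(k^4 + 8*k^3 - 8*k^2 - 96*k + 144)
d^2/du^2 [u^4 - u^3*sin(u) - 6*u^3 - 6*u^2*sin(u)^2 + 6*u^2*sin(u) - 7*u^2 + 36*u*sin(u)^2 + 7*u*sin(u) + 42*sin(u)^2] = u^3*sin(u) - 6*sqrt(2)*u^2*sin(u + pi/4) - 12*u^2*cos(2*u) + 12*u^2 - 13*u*sin(u) - 24*u*sin(2*u) + 24*u*cos(u) + 72*u*cos(2*u) - 36*u + 12*sin(u) + 72*sin(2*u) + 14*cos(u) + 90*cos(2*u) - 20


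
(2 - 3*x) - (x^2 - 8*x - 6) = -x^2 + 5*x + 8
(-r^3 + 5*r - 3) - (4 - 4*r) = -r^3 + 9*r - 7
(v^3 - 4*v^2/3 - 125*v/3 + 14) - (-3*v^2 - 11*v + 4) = v^3 + 5*v^2/3 - 92*v/3 + 10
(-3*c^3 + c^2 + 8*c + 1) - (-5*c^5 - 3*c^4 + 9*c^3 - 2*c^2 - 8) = 5*c^5 + 3*c^4 - 12*c^3 + 3*c^2 + 8*c + 9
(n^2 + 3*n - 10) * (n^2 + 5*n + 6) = n^4 + 8*n^3 + 11*n^2 - 32*n - 60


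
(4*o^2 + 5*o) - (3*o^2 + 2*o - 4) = o^2 + 3*o + 4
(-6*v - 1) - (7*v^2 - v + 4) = -7*v^2 - 5*v - 5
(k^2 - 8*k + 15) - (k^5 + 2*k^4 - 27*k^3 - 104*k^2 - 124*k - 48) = -k^5 - 2*k^4 + 27*k^3 + 105*k^2 + 116*k + 63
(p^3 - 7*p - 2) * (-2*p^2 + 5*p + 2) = -2*p^5 + 5*p^4 + 16*p^3 - 31*p^2 - 24*p - 4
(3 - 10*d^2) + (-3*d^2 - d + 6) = -13*d^2 - d + 9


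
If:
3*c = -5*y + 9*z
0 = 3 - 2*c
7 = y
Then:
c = 3/2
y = 7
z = 79/18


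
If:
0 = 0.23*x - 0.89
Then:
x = 3.87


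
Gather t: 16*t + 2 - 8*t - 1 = 8*t + 1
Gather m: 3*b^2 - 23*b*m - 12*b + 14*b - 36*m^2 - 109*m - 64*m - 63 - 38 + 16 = 3*b^2 + 2*b - 36*m^2 + m*(-23*b - 173) - 85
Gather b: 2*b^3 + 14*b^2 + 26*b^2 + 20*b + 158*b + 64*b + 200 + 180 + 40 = 2*b^3 + 40*b^2 + 242*b + 420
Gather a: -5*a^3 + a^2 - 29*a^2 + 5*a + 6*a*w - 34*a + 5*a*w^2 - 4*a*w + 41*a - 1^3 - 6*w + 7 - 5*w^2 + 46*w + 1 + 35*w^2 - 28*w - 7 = -5*a^3 - 28*a^2 + a*(5*w^2 + 2*w + 12) + 30*w^2 + 12*w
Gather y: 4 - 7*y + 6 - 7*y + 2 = 12 - 14*y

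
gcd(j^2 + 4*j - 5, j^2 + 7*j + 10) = j + 5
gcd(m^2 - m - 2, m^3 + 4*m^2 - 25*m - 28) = m + 1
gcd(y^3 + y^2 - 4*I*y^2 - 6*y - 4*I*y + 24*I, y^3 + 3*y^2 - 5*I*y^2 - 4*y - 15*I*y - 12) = y^2 + y*(3 - 4*I) - 12*I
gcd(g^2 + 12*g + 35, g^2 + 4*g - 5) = g + 5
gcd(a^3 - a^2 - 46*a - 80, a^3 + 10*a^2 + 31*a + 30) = a^2 + 7*a + 10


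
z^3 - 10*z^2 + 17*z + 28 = (z - 7)*(z - 4)*(z + 1)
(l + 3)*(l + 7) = l^2 + 10*l + 21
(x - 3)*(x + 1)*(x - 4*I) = x^3 - 2*x^2 - 4*I*x^2 - 3*x + 8*I*x + 12*I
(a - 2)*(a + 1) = a^2 - a - 2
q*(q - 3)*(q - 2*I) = q^3 - 3*q^2 - 2*I*q^2 + 6*I*q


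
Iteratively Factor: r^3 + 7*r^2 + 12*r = (r + 3)*(r^2 + 4*r) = r*(r + 3)*(r + 4)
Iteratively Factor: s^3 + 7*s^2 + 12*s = (s + 3)*(s^2 + 4*s) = (s + 3)*(s + 4)*(s)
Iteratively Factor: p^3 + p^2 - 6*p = (p + 3)*(p^2 - 2*p) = p*(p + 3)*(p - 2)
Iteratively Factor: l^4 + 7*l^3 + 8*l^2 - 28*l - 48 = (l + 4)*(l^3 + 3*l^2 - 4*l - 12) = (l - 2)*(l + 4)*(l^2 + 5*l + 6) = (l - 2)*(l + 2)*(l + 4)*(l + 3)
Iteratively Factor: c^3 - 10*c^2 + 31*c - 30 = (c - 3)*(c^2 - 7*c + 10) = (c - 3)*(c - 2)*(c - 5)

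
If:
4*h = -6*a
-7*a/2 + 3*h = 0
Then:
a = 0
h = 0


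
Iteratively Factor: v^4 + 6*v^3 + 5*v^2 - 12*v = (v + 3)*(v^3 + 3*v^2 - 4*v) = (v - 1)*(v + 3)*(v^2 + 4*v) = (v - 1)*(v + 3)*(v + 4)*(v)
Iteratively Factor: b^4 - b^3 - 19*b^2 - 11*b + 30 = (b + 3)*(b^3 - 4*b^2 - 7*b + 10) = (b + 2)*(b + 3)*(b^2 - 6*b + 5) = (b - 1)*(b + 2)*(b + 3)*(b - 5)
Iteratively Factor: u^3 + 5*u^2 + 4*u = (u + 4)*(u^2 + u) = (u + 1)*(u + 4)*(u)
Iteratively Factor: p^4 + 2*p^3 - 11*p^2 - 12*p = (p + 4)*(p^3 - 2*p^2 - 3*p) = p*(p + 4)*(p^2 - 2*p - 3) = p*(p + 1)*(p + 4)*(p - 3)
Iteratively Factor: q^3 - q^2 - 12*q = (q - 4)*(q^2 + 3*q) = q*(q - 4)*(q + 3)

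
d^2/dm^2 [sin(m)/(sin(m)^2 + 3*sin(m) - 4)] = (-sin(m)^4 + 2*sin(m)^3 - 20*sin(m)^2 - 32*sin(m) - 24)/((sin(m) - 1)^2*(sin(m) + 4)^3)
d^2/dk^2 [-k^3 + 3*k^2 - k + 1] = 6 - 6*k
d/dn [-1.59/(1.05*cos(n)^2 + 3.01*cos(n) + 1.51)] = -(3.339*cos(n) + 4.7859)*sin(n)/(1.05*cos(n)^2 + 3.01*cos(n) + 1.51)^2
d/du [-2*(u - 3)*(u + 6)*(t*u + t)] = 2*t*(-3*u^2 - 8*u + 15)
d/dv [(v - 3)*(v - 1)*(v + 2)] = 3*v^2 - 4*v - 5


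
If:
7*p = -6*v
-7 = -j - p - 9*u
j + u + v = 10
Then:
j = 83/8 - 69*v/56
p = -6*v/7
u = 13*v/56 - 3/8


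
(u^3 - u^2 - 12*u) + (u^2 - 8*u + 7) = u^3 - 20*u + 7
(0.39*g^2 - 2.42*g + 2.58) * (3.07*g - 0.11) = 1.1973*g^3 - 7.4723*g^2 + 8.1868*g - 0.2838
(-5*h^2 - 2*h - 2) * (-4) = 20*h^2 + 8*h + 8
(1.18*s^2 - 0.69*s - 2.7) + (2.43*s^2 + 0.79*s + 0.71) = 3.61*s^2 + 0.1*s - 1.99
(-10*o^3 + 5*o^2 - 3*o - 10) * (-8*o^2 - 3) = 80*o^5 - 40*o^4 + 54*o^3 + 65*o^2 + 9*o + 30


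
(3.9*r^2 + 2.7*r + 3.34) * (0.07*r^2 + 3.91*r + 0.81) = 0.273*r^4 + 15.438*r^3 + 13.9498*r^2 + 15.2464*r + 2.7054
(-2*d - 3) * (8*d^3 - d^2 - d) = -16*d^4 - 22*d^3 + 5*d^2 + 3*d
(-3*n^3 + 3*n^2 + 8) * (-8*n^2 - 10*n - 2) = 24*n^5 + 6*n^4 - 24*n^3 - 70*n^2 - 80*n - 16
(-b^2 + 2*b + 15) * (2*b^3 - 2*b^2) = -2*b^5 + 6*b^4 + 26*b^3 - 30*b^2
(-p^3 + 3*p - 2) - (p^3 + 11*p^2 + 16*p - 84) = -2*p^3 - 11*p^2 - 13*p + 82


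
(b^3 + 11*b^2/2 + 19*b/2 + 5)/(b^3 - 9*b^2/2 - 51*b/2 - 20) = (b + 2)/(b - 8)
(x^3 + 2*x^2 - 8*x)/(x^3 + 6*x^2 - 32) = x/(x + 4)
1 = 1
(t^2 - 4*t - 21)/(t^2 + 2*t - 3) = (t - 7)/(t - 1)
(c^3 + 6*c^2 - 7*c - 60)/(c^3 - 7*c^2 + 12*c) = (c^2 + 9*c + 20)/(c*(c - 4))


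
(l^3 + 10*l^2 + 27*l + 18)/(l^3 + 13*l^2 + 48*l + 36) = (l + 3)/(l + 6)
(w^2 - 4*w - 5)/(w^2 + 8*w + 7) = (w - 5)/(w + 7)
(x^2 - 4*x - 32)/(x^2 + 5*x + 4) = (x - 8)/(x + 1)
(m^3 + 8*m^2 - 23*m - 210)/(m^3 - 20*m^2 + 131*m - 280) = (m^2 + 13*m + 42)/(m^2 - 15*m + 56)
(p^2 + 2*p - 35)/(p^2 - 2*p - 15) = (p + 7)/(p + 3)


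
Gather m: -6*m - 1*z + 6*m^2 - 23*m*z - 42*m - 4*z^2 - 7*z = 6*m^2 + m*(-23*z - 48) - 4*z^2 - 8*z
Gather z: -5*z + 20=20 - 5*z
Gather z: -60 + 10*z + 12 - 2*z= 8*z - 48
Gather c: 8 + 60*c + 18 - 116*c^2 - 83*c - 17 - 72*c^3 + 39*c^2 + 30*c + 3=-72*c^3 - 77*c^2 + 7*c + 12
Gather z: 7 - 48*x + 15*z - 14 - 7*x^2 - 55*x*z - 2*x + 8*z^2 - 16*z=-7*x^2 - 50*x + 8*z^2 + z*(-55*x - 1) - 7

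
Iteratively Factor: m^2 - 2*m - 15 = (m + 3)*(m - 5)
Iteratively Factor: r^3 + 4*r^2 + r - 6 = (r - 1)*(r^2 + 5*r + 6) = (r - 1)*(r + 3)*(r + 2)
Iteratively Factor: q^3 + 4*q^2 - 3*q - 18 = (q + 3)*(q^2 + q - 6) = (q + 3)^2*(q - 2)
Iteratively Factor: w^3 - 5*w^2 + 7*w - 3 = (w - 3)*(w^2 - 2*w + 1) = (w - 3)*(w - 1)*(w - 1)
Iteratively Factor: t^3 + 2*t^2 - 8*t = (t)*(t^2 + 2*t - 8) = t*(t - 2)*(t + 4)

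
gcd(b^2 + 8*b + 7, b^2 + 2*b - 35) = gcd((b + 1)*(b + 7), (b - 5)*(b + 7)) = b + 7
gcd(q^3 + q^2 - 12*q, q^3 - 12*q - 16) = 1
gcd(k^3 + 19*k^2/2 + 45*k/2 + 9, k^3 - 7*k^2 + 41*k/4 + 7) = k + 1/2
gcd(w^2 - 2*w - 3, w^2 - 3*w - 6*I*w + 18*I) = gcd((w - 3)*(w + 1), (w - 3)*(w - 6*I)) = w - 3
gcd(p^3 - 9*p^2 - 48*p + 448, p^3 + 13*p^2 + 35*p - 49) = p + 7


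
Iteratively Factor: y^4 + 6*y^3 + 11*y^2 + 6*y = (y)*(y^3 + 6*y^2 + 11*y + 6) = y*(y + 3)*(y^2 + 3*y + 2) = y*(y + 1)*(y + 3)*(y + 2)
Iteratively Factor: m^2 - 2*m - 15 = (m - 5)*(m + 3)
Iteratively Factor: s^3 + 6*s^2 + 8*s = (s)*(s^2 + 6*s + 8) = s*(s + 2)*(s + 4)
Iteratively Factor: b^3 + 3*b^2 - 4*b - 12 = (b + 2)*(b^2 + b - 6) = (b - 2)*(b + 2)*(b + 3)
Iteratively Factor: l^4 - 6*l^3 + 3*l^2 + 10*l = (l + 1)*(l^3 - 7*l^2 + 10*l) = l*(l + 1)*(l^2 - 7*l + 10) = l*(l - 2)*(l + 1)*(l - 5)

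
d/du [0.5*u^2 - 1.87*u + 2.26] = 1.0*u - 1.87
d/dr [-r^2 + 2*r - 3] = 2 - 2*r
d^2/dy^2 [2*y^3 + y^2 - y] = 12*y + 2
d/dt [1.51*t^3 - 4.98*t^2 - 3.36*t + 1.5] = 4.53*t^2 - 9.96*t - 3.36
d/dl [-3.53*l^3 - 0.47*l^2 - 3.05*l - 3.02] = -10.59*l^2 - 0.94*l - 3.05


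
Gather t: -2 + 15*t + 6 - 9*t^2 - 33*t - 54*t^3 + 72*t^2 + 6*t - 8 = -54*t^3 + 63*t^2 - 12*t - 4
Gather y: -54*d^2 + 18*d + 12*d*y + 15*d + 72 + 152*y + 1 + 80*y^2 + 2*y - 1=-54*d^2 + 33*d + 80*y^2 + y*(12*d + 154) + 72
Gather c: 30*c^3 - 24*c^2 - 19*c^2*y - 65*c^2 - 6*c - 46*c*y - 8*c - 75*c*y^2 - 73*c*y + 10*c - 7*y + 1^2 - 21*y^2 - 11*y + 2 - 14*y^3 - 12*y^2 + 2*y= 30*c^3 + c^2*(-19*y - 89) + c*(-75*y^2 - 119*y - 4) - 14*y^3 - 33*y^2 - 16*y + 3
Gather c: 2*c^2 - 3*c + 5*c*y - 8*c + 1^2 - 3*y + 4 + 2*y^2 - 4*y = 2*c^2 + c*(5*y - 11) + 2*y^2 - 7*y + 5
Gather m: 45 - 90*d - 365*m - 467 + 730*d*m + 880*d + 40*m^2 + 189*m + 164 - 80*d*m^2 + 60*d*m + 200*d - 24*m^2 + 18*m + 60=990*d + m^2*(16 - 80*d) + m*(790*d - 158) - 198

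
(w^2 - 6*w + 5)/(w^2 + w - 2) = (w - 5)/(w + 2)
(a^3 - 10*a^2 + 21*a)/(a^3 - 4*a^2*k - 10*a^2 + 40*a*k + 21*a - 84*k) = a/(a - 4*k)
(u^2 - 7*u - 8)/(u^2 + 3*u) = (u^2 - 7*u - 8)/(u*(u + 3))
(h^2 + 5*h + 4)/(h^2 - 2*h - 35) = (h^2 + 5*h + 4)/(h^2 - 2*h - 35)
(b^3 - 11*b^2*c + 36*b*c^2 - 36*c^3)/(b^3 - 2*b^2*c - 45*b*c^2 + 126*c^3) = (b - 2*c)/(b + 7*c)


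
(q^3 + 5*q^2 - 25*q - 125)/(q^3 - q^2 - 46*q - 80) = (q^2 - 25)/(q^2 - 6*q - 16)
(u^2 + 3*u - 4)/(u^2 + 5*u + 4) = (u - 1)/(u + 1)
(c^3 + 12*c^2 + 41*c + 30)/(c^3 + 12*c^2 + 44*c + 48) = (c^2 + 6*c + 5)/(c^2 + 6*c + 8)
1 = 1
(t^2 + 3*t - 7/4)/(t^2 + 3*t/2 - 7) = (t - 1/2)/(t - 2)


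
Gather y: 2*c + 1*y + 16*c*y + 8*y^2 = 2*c + 8*y^2 + y*(16*c + 1)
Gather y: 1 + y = y + 1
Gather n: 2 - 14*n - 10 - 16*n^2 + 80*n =-16*n^2 + 66*n - 8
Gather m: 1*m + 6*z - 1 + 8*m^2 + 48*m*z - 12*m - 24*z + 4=8*m^2 + m*(48*z - 11) - 18*z + 3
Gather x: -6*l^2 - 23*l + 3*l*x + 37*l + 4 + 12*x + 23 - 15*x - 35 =-6*l^2 + 14*l + x*(3*l - 3) - 8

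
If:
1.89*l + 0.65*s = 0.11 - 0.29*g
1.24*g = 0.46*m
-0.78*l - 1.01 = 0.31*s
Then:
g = 0.348806366047745*s + 8.8183023872679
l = -0.397435897435897*s - 1.29487179487179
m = 0.940260638911314*s + 23.7710760004613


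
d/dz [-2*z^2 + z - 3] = 1 - 4*z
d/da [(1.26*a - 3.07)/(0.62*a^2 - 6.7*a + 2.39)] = (-0.7812*a^2 + 3.8068*a - 17.5576)/(0.3844*a^4 - 8.308*a^3 + 47.8536*a^2 - 32.026*a + 5.7121)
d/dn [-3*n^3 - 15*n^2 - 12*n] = -9*n^2 - 30*n - 12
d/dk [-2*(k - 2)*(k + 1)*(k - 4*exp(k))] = 8*k^2*exp(k) - 6*k^2 + 8*k*exp(k) + 4*k - 24*exp(k) + 4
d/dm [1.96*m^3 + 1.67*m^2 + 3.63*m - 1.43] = 5.88*m^2 + 3.34*m + 3.63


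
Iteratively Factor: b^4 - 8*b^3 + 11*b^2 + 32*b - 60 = (b - 2)*(b^3 - 6*b^2 - b + 30) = (b - 5)*(b - 2)*(b^2 - b - 6) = (b - 5)*(b - 2)*(b + 2)*(b - 3)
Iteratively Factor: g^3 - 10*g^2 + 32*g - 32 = (g - 4)*(g^2 - 6*g + 8) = (g - 4)*(g - 2)*(g - 4)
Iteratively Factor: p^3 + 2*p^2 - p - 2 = (p - 1)*(p^2 + 3*p + 2) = (p - 1)*(p + 2)*(p + 1)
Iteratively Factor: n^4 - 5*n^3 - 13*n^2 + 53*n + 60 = (n + 3)*(n^3 - 8*n^2 + 11*n + 20) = (n - 5)*(n + 3)*(n^2 - 3*n - 4) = (n - 5)*(n + 1)*(n + 3)*(n - 4)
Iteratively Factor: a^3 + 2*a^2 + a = (a + 1)*(a^2 + a) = (a + 1)^2*(a)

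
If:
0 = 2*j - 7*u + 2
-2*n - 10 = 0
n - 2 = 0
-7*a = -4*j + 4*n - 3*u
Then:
No Solution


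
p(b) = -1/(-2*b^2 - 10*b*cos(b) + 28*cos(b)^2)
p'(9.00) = 0.01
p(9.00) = 0.02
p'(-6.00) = -0.13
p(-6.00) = -0.09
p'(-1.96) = 0.08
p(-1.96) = 0.09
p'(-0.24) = 0.01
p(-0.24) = -0.03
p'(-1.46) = 4.77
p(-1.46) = 0.43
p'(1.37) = -0.17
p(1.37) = 0.19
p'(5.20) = -0.01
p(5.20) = 0.01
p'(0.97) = -11.04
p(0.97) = -0.63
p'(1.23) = -0.89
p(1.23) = 0.25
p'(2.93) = 0.01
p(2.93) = -0.03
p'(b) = -(-10*b*sin(b) + 4*b + 56*sin(b)*cos(b) + 10*cos(b))/(-2*b^2 - 10*b*cos(b) + 28*cos(b)^2)^2 = (5*b*sin(b) - 2*b - 14*sin(2*b) - 5*cos(b))/(2*(b - 2*cos(b))^2*(b + 7*cos(b))^2)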